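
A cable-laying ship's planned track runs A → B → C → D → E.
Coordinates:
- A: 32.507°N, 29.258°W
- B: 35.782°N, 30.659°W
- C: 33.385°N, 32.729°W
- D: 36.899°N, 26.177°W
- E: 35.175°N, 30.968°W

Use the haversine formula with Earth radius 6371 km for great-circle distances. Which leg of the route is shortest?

B–C

Leg distances:
A→B: 386.3 km
B→C: 327.0 km
C→D: 712.2 km
D→E: 471.4 km
The shortest leg is B–C at 327.0 km.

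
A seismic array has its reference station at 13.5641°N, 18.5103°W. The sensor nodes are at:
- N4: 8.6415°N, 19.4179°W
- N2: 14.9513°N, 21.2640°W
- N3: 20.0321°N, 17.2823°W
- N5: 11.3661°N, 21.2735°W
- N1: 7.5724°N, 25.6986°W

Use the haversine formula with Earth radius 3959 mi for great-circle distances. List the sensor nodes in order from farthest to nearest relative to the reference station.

Computing each great-circle distance from 13.5641°N, 18.5103°W:
N1 7.5724°N, 25.6986°W: 640.0 mi
N3 20.0321°N, 17.2823°W: 454.2 mi
N4 8.6415°N, 19.4179°W: 345.7 mi
N5 11.3661°N, 21.2735°W: 240.5 mi
N2 14.9513°N, 21.2640°W: 207.8 mi

N1, N3, N4, N5, N2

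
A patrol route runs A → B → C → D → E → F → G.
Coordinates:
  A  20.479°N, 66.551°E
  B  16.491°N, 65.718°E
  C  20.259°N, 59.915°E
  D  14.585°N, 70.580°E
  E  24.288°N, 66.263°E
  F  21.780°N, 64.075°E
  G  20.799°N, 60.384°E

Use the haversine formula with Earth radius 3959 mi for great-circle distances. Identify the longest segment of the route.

Leg distances:
A→B: 280.9 mi
B→C: 461.0 mi
C→D: 804.6 mi
D→E: 726.9 mi
E→F: 222.2 mi
F→G: 247.1 mi
The longest leg is C–D at 804.6 mi.

C–D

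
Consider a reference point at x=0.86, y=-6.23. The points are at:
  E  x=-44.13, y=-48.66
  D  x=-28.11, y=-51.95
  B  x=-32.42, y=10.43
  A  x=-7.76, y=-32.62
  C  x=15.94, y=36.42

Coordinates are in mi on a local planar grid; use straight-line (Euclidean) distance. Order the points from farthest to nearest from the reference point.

E, D, C, B, A

Computing each straight-line distance from x=0.86, y=-6.23:
E x=-44.13, y=-48.66: 61.8 mi
D x=-28.11, y=-51.95: 54.1 mi
C x=15.94, y=36.42: 45.2 mi
B x=-32.42, y=10.43: 37.2 mi
A x=-7.76, y=-32.62: 27.8 mi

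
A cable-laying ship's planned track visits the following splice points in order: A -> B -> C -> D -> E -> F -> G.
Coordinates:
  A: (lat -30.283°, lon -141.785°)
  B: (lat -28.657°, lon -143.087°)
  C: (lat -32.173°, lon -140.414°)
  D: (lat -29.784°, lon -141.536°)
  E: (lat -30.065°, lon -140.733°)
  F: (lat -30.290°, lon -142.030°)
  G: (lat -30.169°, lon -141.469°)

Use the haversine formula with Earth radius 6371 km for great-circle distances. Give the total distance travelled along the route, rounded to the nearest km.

1240 km

Leg distances:
A→B: 220.4 km  (cumulative 220.4 km)
B→C: 467.4 km  (cumulative 687.8 km)
C→D: 286.4 km  (cumulative 974.2 km)
D→E: 83.5 km  (cumulative 1057.7 km)
E→F: 127.2 km  (cumulative 1184.8 km)
F→G: 55.6 km  (cumulative 1240.4 km)
Total route length ≈ 1240 km.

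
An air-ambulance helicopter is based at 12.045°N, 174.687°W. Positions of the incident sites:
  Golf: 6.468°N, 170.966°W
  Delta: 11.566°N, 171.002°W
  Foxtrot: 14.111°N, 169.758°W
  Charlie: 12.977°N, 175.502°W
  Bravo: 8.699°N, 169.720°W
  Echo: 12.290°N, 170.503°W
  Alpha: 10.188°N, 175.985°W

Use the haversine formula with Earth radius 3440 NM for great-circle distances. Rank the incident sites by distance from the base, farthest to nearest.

Golf, Bravo, Foxtrot, Echo, Delta, Alpha, Charlie

Distances from the base:
Golf 6.468°N, 170.966°W: 400.9 NM
Bravo 8.699°N, 169.720°W: 355.5 NM
Foxtrot 14.111°N, 169.758°W: 313.8 NM
Echo 12.290°N, 170.503°W: 246.0 NM
Delta 11.566°N, 171.002°W: 218.5 NM
Alpha 10.188°N, 175.985°W: 135.2 NM
Charlie 12.977°N, 175.502°W: 73.6 NM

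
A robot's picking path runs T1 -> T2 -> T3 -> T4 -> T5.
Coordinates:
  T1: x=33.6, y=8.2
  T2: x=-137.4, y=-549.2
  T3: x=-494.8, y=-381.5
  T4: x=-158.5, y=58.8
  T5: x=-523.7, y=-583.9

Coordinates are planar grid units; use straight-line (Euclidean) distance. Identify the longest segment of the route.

T4–T5

Leg distances:
T1→T2: 583.0
T2→T3: 394.8
T3→T4: 554.0
T4→T5: 739.2
The longest leg is T4–T5 at 739.2.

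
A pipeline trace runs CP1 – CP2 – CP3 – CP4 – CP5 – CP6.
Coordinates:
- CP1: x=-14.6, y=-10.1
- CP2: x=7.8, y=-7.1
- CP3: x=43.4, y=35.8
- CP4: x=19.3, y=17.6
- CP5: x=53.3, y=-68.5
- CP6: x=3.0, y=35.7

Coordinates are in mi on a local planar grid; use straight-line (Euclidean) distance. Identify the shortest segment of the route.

CP1–CP2

Leg distances:
CP1→CP2: 22.6 mi
CP2→CP3: 55.7 mi
CP3→CP4: 30.2 mi
CP4→CP5: 92.6 mi
CP5→CP6: 115.7 mi
The shortest leg is CP1–CP2 at 22.6 mi.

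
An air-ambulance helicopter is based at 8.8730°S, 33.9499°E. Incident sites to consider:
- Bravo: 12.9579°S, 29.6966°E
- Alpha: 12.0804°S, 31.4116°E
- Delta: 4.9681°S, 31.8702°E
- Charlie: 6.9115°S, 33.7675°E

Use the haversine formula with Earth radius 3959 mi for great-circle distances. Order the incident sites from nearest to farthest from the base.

Computing each great-circle distance from 8.8730°S, 33.9499°E:
Charlie 6.9115°S, 33.7675°E: 136.1 mi
Alpha 12.0804°S, 31.4116°E: 280.8 mi
Delta 4.9681°S, 31.8702°E: 305.2 mi
Bravo 12.9579°S, 29.6966°E: 403.6 mi

Charlie, Alpha, Delta, Bravo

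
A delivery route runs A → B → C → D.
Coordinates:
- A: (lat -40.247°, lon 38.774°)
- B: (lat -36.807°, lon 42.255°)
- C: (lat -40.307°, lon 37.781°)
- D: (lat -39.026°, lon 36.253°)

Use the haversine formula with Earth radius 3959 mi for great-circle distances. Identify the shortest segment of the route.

Leg distances:
A→B: 303.1 mi
B→C: 341.9 mi
C→D: 120.2 mi
The shortest leg is C–D at 120.2 mi.

C–D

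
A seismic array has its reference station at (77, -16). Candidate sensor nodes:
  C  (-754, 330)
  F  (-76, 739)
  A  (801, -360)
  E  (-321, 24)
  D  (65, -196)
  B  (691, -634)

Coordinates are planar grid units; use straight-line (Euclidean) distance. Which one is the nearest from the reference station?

D

Distances from the reference station ((77, -16)):
D: 180.4
E: 400.0
F: 770.3
A: 801.6
B: 871.2
C: 900.2
The nearest is D at 180.4.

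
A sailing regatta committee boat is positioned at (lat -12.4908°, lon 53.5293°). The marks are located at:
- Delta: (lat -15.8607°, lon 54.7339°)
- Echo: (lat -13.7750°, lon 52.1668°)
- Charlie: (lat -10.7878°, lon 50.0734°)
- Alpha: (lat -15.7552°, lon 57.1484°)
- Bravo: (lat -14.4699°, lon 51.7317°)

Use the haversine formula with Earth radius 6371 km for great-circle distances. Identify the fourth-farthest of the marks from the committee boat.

Distance to each, sorted:
Alpha: 532.9 km
Charlie: 421.3 km
Delta: 396.6 km
Bravo: 293.6 km
Echo: 205.3 km
The fourth-farthest is Bravo at 293.6 km.

Bravo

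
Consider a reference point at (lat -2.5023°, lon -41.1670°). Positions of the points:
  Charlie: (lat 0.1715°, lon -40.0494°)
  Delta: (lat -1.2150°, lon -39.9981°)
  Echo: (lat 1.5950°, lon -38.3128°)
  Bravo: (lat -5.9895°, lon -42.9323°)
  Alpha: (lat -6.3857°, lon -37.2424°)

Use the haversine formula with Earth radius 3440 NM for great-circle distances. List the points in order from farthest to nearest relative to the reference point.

Computing each great-circle distance from (lat -2.5023°, lon -41.1670°):
Alpha (lat -6.3857°, lon -37.2424°): 331.0 NM
Echo (lat 1.5950°, lon -38.3128°): 299.8 NM
Bravo (lat -5.9895°, lon -42.9323°): 234.5 NM
Charlie (lat 0.1715°, lon -40.0494°): 174.0 NM
Delta (lat -1.2150°, lon -39.9981°): 104.4 NM

Alpha, Echo, Bravo, Charlie, Delta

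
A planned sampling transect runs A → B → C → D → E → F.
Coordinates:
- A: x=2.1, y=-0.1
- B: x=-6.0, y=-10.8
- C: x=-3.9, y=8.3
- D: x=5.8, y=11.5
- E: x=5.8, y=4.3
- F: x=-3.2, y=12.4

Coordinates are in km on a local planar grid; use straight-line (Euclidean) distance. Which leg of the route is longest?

B–C

Leg distances:
A→B: 13.4 km
B→C: 19.2 km
C→D: 10.2 km
D→E: 7.2 km
E→F: 12.1 km
The longest leg is B–C at 19.2 km.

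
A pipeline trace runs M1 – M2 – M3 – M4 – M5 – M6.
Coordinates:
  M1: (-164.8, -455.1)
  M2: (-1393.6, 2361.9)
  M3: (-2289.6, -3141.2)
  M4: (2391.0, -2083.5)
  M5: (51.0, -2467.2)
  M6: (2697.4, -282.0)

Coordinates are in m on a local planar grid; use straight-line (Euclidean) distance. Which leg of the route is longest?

Leg distances:
M1→M2: 3073.3 m
M2→M3: 5575.6 m
M3→M4: 4798.6 m
M4→M5: 2371.2 m
M5→M6: 3432.0 m
The longest leg is M2–M3 at 5575.6 m.

M2–M3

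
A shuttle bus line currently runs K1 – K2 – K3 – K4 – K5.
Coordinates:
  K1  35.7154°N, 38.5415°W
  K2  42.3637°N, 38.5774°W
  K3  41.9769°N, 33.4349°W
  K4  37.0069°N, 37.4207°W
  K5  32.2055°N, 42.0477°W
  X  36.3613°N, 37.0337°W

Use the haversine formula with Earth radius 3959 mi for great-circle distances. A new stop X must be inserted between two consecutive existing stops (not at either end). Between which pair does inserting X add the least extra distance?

between K4 and K5

Added distance for inserting X between each consecutive pair:
K1–K2: 58.8 mi
K2–K3: 591.4 mi
K3–K4: 78.9 mi
K4–K5: 31.5 mi
Smallest added distance is 31.5 mi, inserting between K4 and K5.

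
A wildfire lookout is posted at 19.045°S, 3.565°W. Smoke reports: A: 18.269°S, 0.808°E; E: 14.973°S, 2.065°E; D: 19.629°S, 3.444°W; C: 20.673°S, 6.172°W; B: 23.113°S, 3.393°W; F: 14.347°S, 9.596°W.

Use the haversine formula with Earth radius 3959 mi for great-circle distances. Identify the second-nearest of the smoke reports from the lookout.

C

Distance to each, sorted:
D: 41.1 mi
C: 203.4 mi
B: 281.3 mi
A: 291.3 mi
E: 466.3 mi
F: 514.4 mi
The second-nearest is C at 203.4 mi.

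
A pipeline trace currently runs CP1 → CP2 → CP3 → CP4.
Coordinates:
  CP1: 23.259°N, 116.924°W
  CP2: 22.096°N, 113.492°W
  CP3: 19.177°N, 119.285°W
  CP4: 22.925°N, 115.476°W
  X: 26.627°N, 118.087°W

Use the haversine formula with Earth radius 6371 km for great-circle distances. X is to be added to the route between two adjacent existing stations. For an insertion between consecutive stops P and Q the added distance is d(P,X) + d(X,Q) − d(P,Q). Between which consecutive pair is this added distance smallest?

Added distance for inserting X between each consecutive pair:
CP1–CP2: 703.1 km
CP2–CP3: 838.7 km
CP3–CP4: 751.9 km
Smallest added distance is 703.1 km, inserting between CP1 and CP2.

between CP1 and CP2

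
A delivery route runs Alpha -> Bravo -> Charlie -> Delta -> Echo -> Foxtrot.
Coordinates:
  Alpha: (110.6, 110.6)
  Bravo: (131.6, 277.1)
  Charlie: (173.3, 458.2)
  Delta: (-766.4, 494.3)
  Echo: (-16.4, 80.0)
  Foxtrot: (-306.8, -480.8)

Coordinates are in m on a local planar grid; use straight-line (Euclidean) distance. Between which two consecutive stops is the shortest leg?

Leg distances:
Alpha→Bravo: 167.8 m
Bravo→Charlie: 185.8 m
Charlie→Delta: 940.4 m
Delta→Echo: 856.8 m
Echo→Foxtrot: 631.5 m
The shortest leg is Alpha–Bravo at 167.8 m.

Alpha–Bravo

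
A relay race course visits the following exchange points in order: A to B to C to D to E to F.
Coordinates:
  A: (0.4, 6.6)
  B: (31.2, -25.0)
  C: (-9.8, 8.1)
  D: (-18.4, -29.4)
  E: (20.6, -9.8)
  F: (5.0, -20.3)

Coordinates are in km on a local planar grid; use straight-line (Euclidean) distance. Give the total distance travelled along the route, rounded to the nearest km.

Leg distances:
A→B: 44.1 km  (cumulative 44.1 km)
B→C: 52.7 km  (cumulative 96.8 km)
C→D: 38.5 km  (cumulative 135.3 km)
D→E: 43.6 km  (cumulative 178.9 km)
E→F: 18.8 km  (cumulative 197.7 km)
Total route length ≈ 198 km.

198 km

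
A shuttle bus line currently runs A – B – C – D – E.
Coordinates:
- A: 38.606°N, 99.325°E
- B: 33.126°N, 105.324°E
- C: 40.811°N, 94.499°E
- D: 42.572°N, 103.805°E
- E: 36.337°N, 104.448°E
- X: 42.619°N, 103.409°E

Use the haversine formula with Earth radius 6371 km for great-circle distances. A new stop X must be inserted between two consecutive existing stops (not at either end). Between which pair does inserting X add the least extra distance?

between C and D

Added distance for inserting X between each consecutive pair:
A–B: 818.3 km
B–C: 550.1 km
C–D: 2.1 km
D–E: 41.5 km
Smallest added distance is 2.1 km, inserting between C and D.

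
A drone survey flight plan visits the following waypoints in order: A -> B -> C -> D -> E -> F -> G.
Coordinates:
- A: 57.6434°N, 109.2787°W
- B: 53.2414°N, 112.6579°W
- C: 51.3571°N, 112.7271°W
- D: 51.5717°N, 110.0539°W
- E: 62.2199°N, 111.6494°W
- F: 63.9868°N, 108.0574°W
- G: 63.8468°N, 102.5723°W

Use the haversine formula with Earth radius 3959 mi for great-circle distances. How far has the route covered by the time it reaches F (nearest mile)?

1482 mi

Leg distances:
A→B: 331.7 mi  (cumulative 331.7 mi)
B→C: 130.2 mi  (cumulative 461.9 mi)
C→D: 116.0 mi  (cumulative 577.9 mi)
D→E: 738.2 mi  (cumulative 1316.1 mi)
E→F: 165.8 mi  (cumulative 1481.9 mi)
Cumulative distance at F ≈ 1482 mi.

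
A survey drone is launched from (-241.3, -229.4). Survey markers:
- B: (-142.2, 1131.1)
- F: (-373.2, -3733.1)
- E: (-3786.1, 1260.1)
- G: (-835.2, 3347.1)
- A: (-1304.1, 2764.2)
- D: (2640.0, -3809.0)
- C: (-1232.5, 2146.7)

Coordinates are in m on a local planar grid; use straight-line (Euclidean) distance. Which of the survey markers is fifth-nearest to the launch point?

G

Distances from the launch point ((-241.3, -229.4)):
B: 1364.1 m
C: 2574.6 m
A: 3176.7 m
F: 3506.2 m
G: 3625.5 m
E: 3845.0 m
D: 4595.2 m
The fifth-nearest is G at 3625.5 m.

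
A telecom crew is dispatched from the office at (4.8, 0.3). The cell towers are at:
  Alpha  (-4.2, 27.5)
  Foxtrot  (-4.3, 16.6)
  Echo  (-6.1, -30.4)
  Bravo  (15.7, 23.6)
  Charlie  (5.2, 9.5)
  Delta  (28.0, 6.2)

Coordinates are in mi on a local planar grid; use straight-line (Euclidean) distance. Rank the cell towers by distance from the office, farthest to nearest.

Computing each straight-line distance from (4.8, 0.3):
Echo (-6.1, -30.4): 32.6 mi
Alpha (-4.2, 27.5): 28.7 mi
Bravo (15.7, 23.6): 25.7 mi
Delta (28.0, 6.2): 23.9 mi
Foxtrot (-4.3, 16.6): 18.7 mi
Charlie (5.2, 9.5): 9.2 mi

Echo, Alpha, Bravo, Delta, Foxtrot, Charlie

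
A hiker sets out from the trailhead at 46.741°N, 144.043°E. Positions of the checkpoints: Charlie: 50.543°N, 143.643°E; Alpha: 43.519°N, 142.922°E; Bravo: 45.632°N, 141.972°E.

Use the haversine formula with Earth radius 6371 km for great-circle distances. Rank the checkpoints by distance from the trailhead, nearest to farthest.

Distances from the trailhead:
Bravo 45.632°N, 141.972°E: 201.5 km
Alpha 43.519°N, 142.922°E: 368.9 km
Charlie 50.543°N, 143.643°E: 423.8 km

Bravo, Alpha, Charlie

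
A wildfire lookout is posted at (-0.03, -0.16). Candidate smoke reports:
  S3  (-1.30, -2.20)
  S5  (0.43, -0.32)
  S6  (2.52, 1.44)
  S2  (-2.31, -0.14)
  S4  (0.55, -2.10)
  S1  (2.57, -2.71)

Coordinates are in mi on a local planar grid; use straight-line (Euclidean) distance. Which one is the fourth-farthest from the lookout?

S2

Distance to each, sorted:
S1: 3.6 mi
S6: 3.0 mi
S3: 2.4 mi
S2: 2.3 mi
S4: 2.0 mi
S5: 0.5 mi
The fourth-farthest is S2 at 2.3 mi.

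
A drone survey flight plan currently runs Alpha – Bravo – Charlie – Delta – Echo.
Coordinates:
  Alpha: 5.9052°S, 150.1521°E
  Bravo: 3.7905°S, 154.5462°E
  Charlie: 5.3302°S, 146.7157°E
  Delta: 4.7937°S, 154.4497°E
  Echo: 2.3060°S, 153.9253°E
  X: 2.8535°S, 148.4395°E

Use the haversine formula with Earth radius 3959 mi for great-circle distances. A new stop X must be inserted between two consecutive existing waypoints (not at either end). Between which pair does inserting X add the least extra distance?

Added distance for inserting X between each consecutive pair:
Alpha–Bravo: 331.9 mi
Bravo–Charlie: 84.8 mi
Charlie–Delta: 110.2 mi
Delta–Echo: 640.4 mi
Smallest added distance is 84.8 mi, inserting between Bravo and Charlie.

between Bravo and Charlie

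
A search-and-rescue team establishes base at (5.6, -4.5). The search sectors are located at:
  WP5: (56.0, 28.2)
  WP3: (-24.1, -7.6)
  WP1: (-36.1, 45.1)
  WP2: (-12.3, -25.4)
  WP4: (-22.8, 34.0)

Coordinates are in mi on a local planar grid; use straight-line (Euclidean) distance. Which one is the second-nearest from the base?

WP3

Distance to each, sorted:
WP2: 27.5 mi
WP3: 29.9 mi
WP4: 47.8 mi
WP5: 60.1 mi
WP1: 64.8 mi
The second-nearest is WP3 at 29.9 mi.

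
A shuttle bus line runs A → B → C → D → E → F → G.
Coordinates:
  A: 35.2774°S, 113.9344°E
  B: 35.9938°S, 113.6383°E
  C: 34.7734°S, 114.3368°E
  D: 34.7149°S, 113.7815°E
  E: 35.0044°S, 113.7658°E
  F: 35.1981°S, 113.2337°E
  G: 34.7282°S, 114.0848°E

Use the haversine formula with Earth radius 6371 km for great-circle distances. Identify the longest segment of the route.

B–C

Leg distances:
A→B: 84.0 km
B→C: 149.7 km
C→D: 51.2 km
D→E: 32.2 km
E→F: 53.0 km
F→G: 93.5 km
The longest leg is B–C at 149.7 km.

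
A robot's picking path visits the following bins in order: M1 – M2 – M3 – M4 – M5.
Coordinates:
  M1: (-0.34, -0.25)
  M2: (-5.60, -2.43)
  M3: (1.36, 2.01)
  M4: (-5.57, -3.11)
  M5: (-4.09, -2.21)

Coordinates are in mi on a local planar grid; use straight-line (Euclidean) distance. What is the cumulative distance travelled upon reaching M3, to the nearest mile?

Leg distances:
M1→M2: 5.7 mi  (cumulative 5.7 mi)
M2→M3: 8.3 mi  (cumulative 13.9 mi)
Cumulative distance at M3 ≈ 14 mi.

14 mi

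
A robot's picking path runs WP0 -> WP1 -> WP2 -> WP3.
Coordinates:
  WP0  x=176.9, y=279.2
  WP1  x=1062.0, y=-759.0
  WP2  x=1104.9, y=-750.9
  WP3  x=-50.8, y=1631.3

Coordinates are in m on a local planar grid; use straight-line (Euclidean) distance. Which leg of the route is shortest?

Leg distances:
WP0→WP1: 1364.3 m
WP1→WP2: 43.7 m
WP2→WP3: 2647.7 m
The shortest leg is WP1–WP2 at 43.7 m.

WP1–WP2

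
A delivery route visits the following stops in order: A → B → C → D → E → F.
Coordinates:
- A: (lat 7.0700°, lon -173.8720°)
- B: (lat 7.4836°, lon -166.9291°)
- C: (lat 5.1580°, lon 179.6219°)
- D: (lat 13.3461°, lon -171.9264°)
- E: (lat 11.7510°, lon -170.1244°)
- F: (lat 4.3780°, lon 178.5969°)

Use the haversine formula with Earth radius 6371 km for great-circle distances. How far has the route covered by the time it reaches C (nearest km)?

2276 km

Leg distances:
A→B: 767.2 km  (cumulative 767.2 km)
B→C: 1508.6 km  (cumulative 2275.7 km)
Cumulative distance at C ≈ 2276 km.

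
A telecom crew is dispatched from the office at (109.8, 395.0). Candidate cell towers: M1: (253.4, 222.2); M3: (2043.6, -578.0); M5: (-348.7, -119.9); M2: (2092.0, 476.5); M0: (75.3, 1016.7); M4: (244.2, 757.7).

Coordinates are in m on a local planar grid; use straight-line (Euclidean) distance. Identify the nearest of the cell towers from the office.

M1

Distance to each, sorted:
M1: 224.7 m
M4: 386.8 m
M0: 622.7 m
M5: 689.5 m
M2: 1983.9 m
M3: 2164.8 m
The nearest is M1 at 224.7 m.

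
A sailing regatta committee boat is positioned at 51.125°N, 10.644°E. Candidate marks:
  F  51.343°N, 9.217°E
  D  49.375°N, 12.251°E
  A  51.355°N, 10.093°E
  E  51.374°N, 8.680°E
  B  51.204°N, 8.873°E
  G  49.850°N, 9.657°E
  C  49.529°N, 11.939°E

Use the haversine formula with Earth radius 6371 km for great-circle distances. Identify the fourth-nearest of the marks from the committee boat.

E

Distances from the committee boat (51.125°N, 10.644°E):
A: 46.1 km
F: 102.3 km
B: 123.8 km
E: 139.5 km
G: 158.0 km
C: 199.9 km
D: 225.6 km
The fourth-nearest is E at 139.5 km.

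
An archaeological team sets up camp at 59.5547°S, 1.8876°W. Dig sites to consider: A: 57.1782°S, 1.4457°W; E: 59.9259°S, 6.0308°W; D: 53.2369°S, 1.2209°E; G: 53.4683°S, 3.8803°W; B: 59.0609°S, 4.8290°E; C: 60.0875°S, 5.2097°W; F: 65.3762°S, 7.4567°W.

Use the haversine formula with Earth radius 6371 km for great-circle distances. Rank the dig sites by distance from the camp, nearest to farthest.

C, E, A, B, G, F, D

Distances from the camp:
C 60.0875°S, 5.2097°W: 194.9 km
E 59.9259°S, 6.0308°W: 235.8 km
A 57.1782°S, 1.4457°W: 265.5 km
B 59.0609°S, 4.8290°E: 385.0 km
G 53.4683°S, 3.8803°W: 687.7 km
F 65.3762°S, 7.4567°W: 707.2 km
D 53.2369°S, 1.2209°E: 727.9 km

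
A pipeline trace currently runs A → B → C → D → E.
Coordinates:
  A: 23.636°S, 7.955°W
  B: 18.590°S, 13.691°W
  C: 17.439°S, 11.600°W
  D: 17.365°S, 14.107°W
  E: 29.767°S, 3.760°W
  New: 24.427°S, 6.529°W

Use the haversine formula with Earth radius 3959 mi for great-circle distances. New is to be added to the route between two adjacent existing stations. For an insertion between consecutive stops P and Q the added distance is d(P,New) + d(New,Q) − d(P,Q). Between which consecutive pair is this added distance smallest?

between D and E

Added distance for inserting New between each consecutive pair:
A–B: 209.1 mi
B–C: 1036.2 mi
C–D: 1108.4 mi
D–E: 19.5 mi
Smallest added distance is 19.5 mi, inserting between D and E.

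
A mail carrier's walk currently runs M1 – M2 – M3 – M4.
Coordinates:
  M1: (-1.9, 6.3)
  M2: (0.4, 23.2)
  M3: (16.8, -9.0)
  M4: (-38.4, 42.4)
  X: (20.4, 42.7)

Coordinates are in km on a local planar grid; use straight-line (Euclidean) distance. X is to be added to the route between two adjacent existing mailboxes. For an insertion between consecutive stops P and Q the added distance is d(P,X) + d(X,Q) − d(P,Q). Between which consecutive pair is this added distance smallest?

Added distance for inserting X between each consecutive pair:
M1–M2: 53.6 km
M2–M3: 43.6 km
M3–M4: 35.2 km
Smallest added distance is 35.2 km, inserting between M3 and M4.

between M3 and M4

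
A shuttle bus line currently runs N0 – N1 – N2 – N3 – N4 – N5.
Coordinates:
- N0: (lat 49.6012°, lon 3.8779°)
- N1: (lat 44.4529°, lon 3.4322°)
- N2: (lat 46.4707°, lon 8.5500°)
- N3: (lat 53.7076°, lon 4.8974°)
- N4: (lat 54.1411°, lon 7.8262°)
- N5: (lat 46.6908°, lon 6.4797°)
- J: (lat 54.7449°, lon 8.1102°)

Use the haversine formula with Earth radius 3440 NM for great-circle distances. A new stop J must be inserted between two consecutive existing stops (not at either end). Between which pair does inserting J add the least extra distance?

between N3 and N4

Added distance for inserting J between each consecutive pair:
N0–N1: 679.9 NM
N1–N2: 893.7 NM
N2–N3: 169.3 NM
N3–N4: 59.6 NM
N4–N5: 74.8 NM
Smallest added distance is 59.6 NM, inserting between N3 and N4.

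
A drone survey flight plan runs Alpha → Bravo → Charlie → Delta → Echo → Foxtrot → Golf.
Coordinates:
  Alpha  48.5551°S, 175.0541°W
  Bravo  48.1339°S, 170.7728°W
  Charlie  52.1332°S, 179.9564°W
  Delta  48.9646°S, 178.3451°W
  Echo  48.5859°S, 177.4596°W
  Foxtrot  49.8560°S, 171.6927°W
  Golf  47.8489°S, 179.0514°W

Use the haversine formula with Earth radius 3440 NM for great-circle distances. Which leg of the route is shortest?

Delta–Echo

Leg distances:
Alpha→Bravo: 172.7 NM
Bravo→Charlie: 426.8 NM
Charlie→Delta: 199.9 NM
Delta→Echo: 41.8 NM
Echo→Foxtrot: 238.6 NM
Foxtrot→Golf: 314.5 NM
The shortest leg is Delta–Echo at 41.8 NM.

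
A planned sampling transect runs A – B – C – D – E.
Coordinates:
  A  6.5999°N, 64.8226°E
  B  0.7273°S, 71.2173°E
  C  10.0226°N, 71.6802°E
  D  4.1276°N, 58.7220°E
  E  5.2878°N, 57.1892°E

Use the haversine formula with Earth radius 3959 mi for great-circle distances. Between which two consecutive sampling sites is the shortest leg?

Leg distances:
A→B: 671.4 mi
B→C: 743.5 mi
C→D: 977.1 mi
D→E: 132.5 mi
The shortest leg is D–E at 132.5 mi.

D–E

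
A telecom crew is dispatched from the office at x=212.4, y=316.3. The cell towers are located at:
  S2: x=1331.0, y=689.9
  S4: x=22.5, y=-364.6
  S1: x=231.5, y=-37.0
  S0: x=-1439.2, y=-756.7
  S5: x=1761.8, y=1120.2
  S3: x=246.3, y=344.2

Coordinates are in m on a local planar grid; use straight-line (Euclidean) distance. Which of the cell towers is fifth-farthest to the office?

Distances from the office (x=212.4, y=316.3):
S0: 1969.5 m
S5: 1745.5 m
S2: 1179.3 m
S4: 706.9 m
S1: 353.8 m
S3: 43.9 m
The fifth-farthest is S1 at 353.8 m.

S1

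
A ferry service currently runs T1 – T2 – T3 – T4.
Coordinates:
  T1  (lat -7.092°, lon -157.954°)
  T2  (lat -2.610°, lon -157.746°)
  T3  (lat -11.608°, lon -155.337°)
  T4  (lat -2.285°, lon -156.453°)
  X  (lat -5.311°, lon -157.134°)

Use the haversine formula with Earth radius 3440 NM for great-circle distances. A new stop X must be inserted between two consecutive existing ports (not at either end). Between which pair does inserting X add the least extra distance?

between T2 and T3

Added distance for inserting X between each consecutive pair:
T1–T2: 14.5 NM
T2–T3: 0.1 NM
T3–T4: 15.4 NM
Smallest added distance is 0.1 NM, inserting between T2 and T3.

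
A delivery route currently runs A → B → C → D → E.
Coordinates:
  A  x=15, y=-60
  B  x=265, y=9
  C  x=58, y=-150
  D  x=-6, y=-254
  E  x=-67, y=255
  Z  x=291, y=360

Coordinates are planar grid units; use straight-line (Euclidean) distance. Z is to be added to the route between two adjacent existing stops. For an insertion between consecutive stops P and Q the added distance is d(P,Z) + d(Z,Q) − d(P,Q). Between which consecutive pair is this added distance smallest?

between D and E

Added distance for inserting Z between each consecutive pair:
A–B: 595.2
B–C: 651.6
C–D: 1120.6
D–E: 542.5
Smallest added distance is 542.5, inserting between D and E.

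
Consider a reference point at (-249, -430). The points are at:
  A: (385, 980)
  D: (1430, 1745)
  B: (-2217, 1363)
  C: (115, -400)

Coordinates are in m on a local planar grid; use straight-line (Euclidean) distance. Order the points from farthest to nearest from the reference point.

D, B, A, C

Distance from the reference point at (-249, -430) to each:
D (1430, 1745): 2747.7 m
B (-2217, 1363): 2662.3 m
A (385, 980): 1546.0 m
C (115, -400): 365.2 m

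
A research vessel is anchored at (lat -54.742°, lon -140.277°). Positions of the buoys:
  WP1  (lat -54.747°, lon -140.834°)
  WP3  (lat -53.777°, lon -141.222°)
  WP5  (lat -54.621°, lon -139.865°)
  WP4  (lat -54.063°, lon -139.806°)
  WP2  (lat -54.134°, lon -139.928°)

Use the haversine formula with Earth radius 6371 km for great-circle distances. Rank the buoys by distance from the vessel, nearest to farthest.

WP5, WP1, WP2, WP4, WP3

Distance from the vessel at (lat -54.742°, lon -140.277°) to each:
WP5 (lat -54.621°, lon -139.865°): 29.7 km
WP1 (lat -54.747°, lon -140.834°): 35.8 km
WP2 (lat -54.134°, lon -139.928°): 71.3 km
WP4 (lat -54.063°, lon -139.806°): 81.4 km
WP3 (lat -53.777°, lon -141.222°): 123.6 km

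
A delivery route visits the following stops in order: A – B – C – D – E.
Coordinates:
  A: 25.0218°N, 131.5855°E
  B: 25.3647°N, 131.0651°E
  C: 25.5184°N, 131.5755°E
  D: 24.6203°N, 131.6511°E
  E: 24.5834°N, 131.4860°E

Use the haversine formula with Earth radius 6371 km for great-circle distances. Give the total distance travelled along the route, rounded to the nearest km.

236 km

Leg distances:
A→B: 64.8 km  (cumulative 64.8 km)
B→C: 54.0 km  (cumulative 118.8 km)
C→D: 100.2 km  (cumulative 219.0 km)
D→E: 17.2 km  (cumulative 236.1 km)
Total route length ≈ 236 km.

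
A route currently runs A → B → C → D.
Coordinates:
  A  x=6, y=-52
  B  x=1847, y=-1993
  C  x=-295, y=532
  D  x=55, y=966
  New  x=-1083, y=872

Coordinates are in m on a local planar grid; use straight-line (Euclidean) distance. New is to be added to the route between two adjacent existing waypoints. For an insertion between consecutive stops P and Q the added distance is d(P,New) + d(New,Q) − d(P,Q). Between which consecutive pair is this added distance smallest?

between C and D

Added distance for inserting New between each consecutive pair:
A–B: 2850.9 m
B–C: 1645.0 m
C–D: 1442.6 m
Smallest added distance is 1442.6 m, inserting between C and D.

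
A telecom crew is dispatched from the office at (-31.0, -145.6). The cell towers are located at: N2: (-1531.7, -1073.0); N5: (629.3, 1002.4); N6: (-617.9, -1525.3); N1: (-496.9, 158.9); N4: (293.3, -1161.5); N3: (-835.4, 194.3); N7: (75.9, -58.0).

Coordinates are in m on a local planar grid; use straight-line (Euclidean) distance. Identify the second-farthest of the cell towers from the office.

Distance to each, sorted:
N2: 1764.1 m
N6: 1499.3 m
N5: 1324.3 m
N4: 1066.4 m
N3: 873.3 m
N1: 556.6 m
N7: 138.2 m
The second-farthest is N6 at 1499.3 m.

N6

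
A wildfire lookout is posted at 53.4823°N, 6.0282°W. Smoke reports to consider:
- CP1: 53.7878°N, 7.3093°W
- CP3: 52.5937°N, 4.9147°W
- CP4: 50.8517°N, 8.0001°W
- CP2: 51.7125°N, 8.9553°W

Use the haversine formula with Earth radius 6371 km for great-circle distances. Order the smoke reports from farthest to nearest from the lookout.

CP4, CP2, CP3, CP1

Distances from the lookout:
CP4 50.8517°N, 8.0001°W: 321.9 km
CP2 51.7125°N, 8.9553°W: 278.9 km
CP3 52.5937°N, 4.9147°W: 123.7 km
CP1 53.7878°N, 7.3093°W: 91.0 km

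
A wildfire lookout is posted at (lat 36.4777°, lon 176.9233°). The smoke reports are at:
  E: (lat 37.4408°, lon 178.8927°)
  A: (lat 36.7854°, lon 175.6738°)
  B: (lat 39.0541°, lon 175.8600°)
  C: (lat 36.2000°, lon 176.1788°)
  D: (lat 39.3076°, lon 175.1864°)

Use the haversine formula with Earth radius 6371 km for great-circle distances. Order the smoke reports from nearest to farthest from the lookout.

C, A, E, B, D

Computing each great-circle distance from (lat 36.4777°, lon 176.9233°):
C (lat 36.2000°, lon 176.1788°): 73.5 km
A (lat 36.7854°, lon 175.6738°): 116.6 km
E (lat 37.4408°, lon 178.8927°): 205.1 km
B (lat 39.0541°, lon 175.8600°): 301.3 km
D (lat 39.3076°, lon 175.1864°): 349.6 km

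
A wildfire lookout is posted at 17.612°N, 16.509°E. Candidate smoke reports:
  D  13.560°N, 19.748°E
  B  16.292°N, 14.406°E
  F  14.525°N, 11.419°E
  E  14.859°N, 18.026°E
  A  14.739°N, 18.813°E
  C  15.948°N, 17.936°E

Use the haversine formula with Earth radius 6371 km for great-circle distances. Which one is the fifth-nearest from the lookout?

Distances from the lookout (17.612°N, 16.509°E):
C: 239.4 km
B: 267.5 km
E: 346.3 km
A: 403.2 km
D: 568.6 km
F: 643.1 km
The fifth-nearest is D at 568.6 km.

D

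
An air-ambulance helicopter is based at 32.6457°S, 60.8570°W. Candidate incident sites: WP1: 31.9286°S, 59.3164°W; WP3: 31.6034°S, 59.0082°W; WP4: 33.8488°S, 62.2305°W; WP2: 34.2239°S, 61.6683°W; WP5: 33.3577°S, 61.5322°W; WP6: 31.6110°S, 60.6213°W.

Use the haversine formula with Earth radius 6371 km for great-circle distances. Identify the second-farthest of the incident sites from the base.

Distance to each, sorted:
WP3: 209.1 km
WP2: 191.0 km
WP4: 185.0 km
WP1: 165.3 km
WP6: 117.2 km
WP5: 101.2 km
The second-farthest is WP2 at 191.0 km.

WP2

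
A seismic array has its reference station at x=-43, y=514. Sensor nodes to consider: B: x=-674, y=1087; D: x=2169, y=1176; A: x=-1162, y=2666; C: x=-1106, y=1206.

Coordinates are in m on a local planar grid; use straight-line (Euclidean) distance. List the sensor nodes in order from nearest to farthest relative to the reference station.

Distance from the reference station at x=-43, y=514 to each:
B x=-674, y=1087: 852.3 m
C x=-1106, y=1206: 1268.4 m
D x=2169, y=1176: 2308.9 m
A x=-1162, y=2666: 2425.5 m

B, C, D, A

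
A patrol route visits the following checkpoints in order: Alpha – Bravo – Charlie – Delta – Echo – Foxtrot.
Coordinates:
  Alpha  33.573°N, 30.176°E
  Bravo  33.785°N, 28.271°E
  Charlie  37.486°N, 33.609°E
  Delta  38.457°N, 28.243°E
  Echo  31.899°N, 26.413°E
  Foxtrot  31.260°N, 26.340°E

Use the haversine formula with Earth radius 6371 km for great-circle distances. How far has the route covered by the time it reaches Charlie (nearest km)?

812 km

Leg distances:
Alpha→Bravo: 177.8 km  (cumulative 177.8 km)
Bravo→Charlie: 633.9 km  (cumulative 811.7 km)
Cumulative distance at Charlie ≈ 812 km.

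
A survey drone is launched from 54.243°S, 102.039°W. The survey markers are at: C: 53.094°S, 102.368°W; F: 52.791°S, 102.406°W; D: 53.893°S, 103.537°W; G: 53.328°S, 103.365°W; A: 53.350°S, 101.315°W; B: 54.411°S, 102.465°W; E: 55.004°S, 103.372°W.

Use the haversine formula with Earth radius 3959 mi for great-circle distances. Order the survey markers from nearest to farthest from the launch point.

B, D, A, E, C, G, F

Computing each great-circle distance from 54.243°S, 102.039°W:
B 54.411°S, 102.465°W: 20.7 mi
D 53.893°S, 103.537°W: 65.4 mi
A 53.350°S, 101.315°W: 68.4 mi
E 55.004°S, 103.372°W: 74.9 mi
C 53.094°S, 102.368°W: 80.5 mi
G 53.328°S, 103.365°W: 83.2 mi
F 52.791°S, 102.406°W: 101.5 mi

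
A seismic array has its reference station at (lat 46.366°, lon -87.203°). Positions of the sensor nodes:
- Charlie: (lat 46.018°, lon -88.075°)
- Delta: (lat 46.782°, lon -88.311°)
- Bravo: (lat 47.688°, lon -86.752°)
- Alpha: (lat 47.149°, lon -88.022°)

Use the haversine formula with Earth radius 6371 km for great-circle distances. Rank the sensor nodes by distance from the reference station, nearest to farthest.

Distances from the reference station:
Charlie (lat 46.018°, lon -88.075°): 77.5 km
Delta (lat 46.782°, lon -88.311°): 96.5 km
Alpha (lat 47.149°, lon -88.022°): 107.1 km
Bravo (lat 47.688°, lon -86.752°): 150.9 km

Charlie, Delta, Alpha, Bravo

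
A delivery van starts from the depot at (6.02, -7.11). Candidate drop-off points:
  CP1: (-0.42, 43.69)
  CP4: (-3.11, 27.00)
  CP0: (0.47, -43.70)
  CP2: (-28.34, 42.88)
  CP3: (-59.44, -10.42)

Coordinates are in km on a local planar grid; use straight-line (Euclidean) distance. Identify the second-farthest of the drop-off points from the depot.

Distance to each, sorted:
CP3: 65.5 km
CP2: 60.7 km
CP1: 51.2 km
CP0: 37.0 km
CP4: 35.3 km
The second-farthest is CP2 at 60.7 km.

CP2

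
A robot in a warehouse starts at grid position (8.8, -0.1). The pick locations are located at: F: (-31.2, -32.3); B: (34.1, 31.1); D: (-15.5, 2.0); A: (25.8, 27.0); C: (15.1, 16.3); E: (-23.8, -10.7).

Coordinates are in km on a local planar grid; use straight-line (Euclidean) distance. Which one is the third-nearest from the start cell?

Distance to each, sorted:
C: 17.6 km
D: 24.4 km
A: 32.0 km
E: 34.3 km
B: 40.2 km
F: 51.4 km
The third-nearest is A at 32.0 km.

A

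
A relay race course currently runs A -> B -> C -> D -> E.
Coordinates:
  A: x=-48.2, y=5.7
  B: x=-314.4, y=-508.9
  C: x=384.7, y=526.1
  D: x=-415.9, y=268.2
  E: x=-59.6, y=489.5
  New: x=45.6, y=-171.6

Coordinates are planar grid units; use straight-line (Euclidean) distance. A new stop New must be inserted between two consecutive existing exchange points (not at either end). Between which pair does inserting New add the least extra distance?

Added distance for inserting New between each consecutive pair:
A–B: 114.5
B–C: 20.1
C–D: 572.1
D–E: 887.5
Smallest added distance is 20.1, inserting between B and C.

between B and C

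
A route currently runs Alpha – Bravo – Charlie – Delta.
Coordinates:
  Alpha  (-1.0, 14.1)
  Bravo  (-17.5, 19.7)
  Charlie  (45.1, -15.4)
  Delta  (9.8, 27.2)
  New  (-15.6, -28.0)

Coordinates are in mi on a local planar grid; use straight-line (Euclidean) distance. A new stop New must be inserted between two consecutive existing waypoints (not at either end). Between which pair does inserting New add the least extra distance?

between Bravo and Charlie

Added distance for inserting New between each consecutive pair:
Alpha–Bravo: 74.9 mi
Bravo–Charlie: 38.0 mi
Charlie–Delta: 67.4 mi
Smallest added distance is 38.0 mi, inserting between Bravo and Charlie.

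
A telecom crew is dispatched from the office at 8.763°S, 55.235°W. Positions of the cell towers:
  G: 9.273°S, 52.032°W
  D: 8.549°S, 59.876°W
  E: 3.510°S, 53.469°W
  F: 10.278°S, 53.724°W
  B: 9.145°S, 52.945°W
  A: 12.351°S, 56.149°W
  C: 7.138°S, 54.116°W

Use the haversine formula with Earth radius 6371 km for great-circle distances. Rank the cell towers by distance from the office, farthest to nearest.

Computing each great-circle distance from 8.763°S, 55.235°W:
E 3.510°S, 53.469°W: 615.9 km
D 8.549°S, 59.876°W: 510.7 km
A 12.351°S, 56.149°W: 411.3 km
G 9.273°S, 52.032°W: 356.3 km
B 9.145°S, 52.945°W: 255.1 km
F 10.278°S, 53.724°W: 236.3 km
C 7.138°S, 54.116°W: 218.7 km

E, D, A, G, B, F, C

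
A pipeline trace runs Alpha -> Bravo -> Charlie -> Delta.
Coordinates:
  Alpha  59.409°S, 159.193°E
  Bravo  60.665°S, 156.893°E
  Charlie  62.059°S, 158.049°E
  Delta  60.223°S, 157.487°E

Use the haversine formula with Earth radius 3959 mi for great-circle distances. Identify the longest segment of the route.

Leg distances:
Alpha→Bravo: 117.6 mi
Bravo→Charlie: 103.6 mi
Charlie→Delta: 128.2 mi
The longest leg is Charlie–Delta at 128.2 mi.

Charlie–Delta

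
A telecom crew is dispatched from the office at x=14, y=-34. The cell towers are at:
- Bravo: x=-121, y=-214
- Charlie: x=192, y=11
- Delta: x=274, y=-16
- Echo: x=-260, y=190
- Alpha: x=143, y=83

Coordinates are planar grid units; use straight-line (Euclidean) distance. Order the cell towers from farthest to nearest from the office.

Distance from the office at x=14, y=-34 to each:
Echo x=-260, y=190: 353.9
Delta x=274, y=-16: 260.6
Bravo x=-121, y=-214: 225.0
Charlie x=192, y=11: 183.6
Alpha x=143, y=83: 174.2

Echo, Delta, Bravo, Charlie, Alpha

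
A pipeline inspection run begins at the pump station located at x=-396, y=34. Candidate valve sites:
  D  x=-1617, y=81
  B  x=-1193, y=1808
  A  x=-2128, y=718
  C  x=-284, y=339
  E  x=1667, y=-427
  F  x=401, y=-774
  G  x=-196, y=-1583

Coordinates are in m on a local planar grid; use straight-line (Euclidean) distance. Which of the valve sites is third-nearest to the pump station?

Distances from the pump station (x=-396, y=34):
C: 324.9 m
F: 1134.9 m
D: 1221.9 m
G: 1629.3 m
A: 1862.2 m
B: 1944.8 m
E: 2113.9 m
The third-nearest is D at 1221.9 m.

D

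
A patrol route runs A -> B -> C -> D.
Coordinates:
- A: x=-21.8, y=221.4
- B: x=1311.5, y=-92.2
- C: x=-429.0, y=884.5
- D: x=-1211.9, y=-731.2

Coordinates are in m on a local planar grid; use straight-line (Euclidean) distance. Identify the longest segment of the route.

B–C

Leg distances:
A→B: 1369.7 m
B→C: 1995.8 m
C→D: 1795.4 m
The longest leg is B–C at 1995.8 m.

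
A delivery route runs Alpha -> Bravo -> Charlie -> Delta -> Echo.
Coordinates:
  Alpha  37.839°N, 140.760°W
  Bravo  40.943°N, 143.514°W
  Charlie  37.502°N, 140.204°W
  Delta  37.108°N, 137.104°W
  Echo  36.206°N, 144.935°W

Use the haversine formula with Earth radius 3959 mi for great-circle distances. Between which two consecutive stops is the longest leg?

Leg distances:
Alpha→Bravo: 260.0 mi
Bravo→Charlie: 296.5 mi
Charlie→Delta: 172.5 mi
Delta→Echo: 438.4 mi
The longest leg is Delta–Echo at 438.4 mi.

Delta–Echo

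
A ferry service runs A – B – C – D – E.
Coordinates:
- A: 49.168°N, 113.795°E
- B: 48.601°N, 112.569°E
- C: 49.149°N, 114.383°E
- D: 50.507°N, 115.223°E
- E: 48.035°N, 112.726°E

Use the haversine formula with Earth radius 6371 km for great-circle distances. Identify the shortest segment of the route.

Leg distances:
A→B: 109.6 km
B→C: 146.0 km
C→D: 162.6 km
D→E: 329.2 km
The shortest leg is A–B at 109.6 km.

A–B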